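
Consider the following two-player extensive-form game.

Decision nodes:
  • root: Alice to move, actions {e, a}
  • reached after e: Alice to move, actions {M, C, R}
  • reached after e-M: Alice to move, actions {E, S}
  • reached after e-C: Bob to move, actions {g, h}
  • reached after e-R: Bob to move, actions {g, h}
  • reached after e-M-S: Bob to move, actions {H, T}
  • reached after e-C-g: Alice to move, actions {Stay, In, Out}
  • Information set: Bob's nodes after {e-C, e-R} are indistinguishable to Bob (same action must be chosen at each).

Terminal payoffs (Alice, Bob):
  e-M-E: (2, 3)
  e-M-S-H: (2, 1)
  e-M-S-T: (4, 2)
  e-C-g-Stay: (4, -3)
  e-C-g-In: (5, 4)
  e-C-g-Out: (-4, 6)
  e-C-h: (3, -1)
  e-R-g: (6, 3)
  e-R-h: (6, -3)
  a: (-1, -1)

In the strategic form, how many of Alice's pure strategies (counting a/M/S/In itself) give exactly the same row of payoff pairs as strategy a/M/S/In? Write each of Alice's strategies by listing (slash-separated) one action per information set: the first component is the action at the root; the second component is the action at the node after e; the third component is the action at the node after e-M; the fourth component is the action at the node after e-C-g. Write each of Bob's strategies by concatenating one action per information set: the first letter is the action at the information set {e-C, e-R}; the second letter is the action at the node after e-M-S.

Row for a/M/S/In (columns gH, gT, hH, hT): (-1,-1) (-1,-1) (-1,-1) (-1,-1).
Under a/M/S/In, Alice's choice at the node after e and at the node after e-M and at the node after e-C-g can never be reached regardless of what Bob does, so varying those choices leaves every outcome unchanged.
Holding the reachable choices fixed and varying the unreachable ones freely already gives 3 × 2 × 3 = 18 equivalent strategies.
No other strategy reproduces this row, so those 18 are the full class: a/M/E/Stay, a/M/E/In, a/M/E/Out, a/M/S/Stay, a/M/S/In, a/M/S/Out, a/C/E/Stay, a/C/E/In, a/C/E/Out, a/C/S/Stay, a/C/S/In, a/C/S/Out, a/R/E/Stay, a/R/E/In, a/R/E/Out, a/R/S/Stay, a/R/S/In, a/R/S/Out.

18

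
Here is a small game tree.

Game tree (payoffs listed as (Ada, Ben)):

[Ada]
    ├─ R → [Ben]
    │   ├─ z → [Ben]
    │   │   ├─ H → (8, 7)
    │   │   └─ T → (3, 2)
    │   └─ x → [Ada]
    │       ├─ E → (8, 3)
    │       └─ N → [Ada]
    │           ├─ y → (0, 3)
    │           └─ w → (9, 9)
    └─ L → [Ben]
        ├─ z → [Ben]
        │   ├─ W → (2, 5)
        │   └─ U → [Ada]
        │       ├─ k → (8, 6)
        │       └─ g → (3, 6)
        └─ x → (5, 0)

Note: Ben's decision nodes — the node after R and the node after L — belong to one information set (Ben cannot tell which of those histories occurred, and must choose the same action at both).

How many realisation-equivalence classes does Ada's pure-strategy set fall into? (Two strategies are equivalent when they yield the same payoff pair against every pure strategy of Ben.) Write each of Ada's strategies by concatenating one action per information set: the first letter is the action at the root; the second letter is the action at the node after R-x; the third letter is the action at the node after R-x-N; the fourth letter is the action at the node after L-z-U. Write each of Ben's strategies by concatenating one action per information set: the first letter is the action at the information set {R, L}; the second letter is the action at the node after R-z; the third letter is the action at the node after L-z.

5

Ada has 16 pure strategies: REyk, REyg, REwk, REwg, RNyk, RNyg, RNwk, RNwg, LEyk, LEyg, LEwk, LEwg, LNyk, LNyg, LNwk, LNwg. Columns: zHW, zHU, zTW, zTU, xHW, xHU, xTW, xTU.
{REyk, REyg, REwk, REwg} → row (8,7) (8,7) (3,2) (3,2) (8,3) (8,3) (8,3) (8,3)
{RNyk, RNyg} → row (8,7) (8,7) (3,2) (3,2) (0,3) (0,3) (0,3) (0,3)
{RNwk, RNwg} → row (8,7) (8,7) (3,2) (3,2) (9,9) (9,9) (9,9) (9,9)
{LEyk, LEwk, LNyk, LNwk} → row (2,5) (8,6) (2,5) (8,6) (5,0) (5,0) (5,0) (5,0)
{LEyg, LEwg, LNyg, LNwg} → row (2,5) (3,6) (2,5) (3,6) (5,0) (5,0) (5,0) (5,0)
That's 5 distinct rows out of 16 strategies.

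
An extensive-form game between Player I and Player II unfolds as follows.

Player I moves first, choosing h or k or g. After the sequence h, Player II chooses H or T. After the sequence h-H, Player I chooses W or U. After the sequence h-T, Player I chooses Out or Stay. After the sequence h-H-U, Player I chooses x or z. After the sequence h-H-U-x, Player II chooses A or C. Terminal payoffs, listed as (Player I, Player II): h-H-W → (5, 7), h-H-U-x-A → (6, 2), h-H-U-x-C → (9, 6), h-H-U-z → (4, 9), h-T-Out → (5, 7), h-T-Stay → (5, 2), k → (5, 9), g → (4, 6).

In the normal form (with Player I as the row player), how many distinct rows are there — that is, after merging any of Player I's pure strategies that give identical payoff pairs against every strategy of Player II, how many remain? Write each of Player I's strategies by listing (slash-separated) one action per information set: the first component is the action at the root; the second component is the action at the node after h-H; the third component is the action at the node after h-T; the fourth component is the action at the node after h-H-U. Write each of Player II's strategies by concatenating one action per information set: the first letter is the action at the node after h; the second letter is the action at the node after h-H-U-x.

Player I has 24 pure strategies: h/W/Out/x, h/W/Out/z, h/W/Stay/x, h/W/Stay/z, h/U/Out/x, h/U/Out/z, h/U/Stay/x, h/U/Stay/z, k/W/Out/x, k/W/Out/z, k/W/Stay/x, k/W/Stay/z, k/U/Out/x, k/U/Out/z, k/U/Stay/x, k/U/Stay/z, g/W/Out/x, g/W/Out/z, g/W/Stay/x, g/W/Stay/z, g/U/Out/x, g/U/Out/z, g/U/Stay/x, g/U/Stay/z. Columns: HA, HC, TA, TC.
{h/W/Out/x, h/W/Out/z} → row (5,7) (5,7) (5,7) (5,7)
{h/W/Stay/x, h/W/Stay/z} → row (5,7) (5,7) (5,2) (5,2)
{h/U/Out/x} → row (6,2) (9,6) (5,7) (5,7)
{h/U/Out/z} → row (4,9) (4,9) (5,7) (5,7)
{h/U/Stay/x} → row (6,2) (9,6) (5,2) (5,2)
{h/U/Stay/z} → row (4,9) (4,9) (5,2) (5,2)
{k/W/Out/x, k/W/Out/z, k/W/Stay/x, k/W/Stay/z, k/U/Out/x, k/U/Out/z, k/U/Stay/x, k/U/Stay/z} → row (5,9) (5,9) (5,9) (5,9)
{g/W/Out/x, g/W/Out/z, g/W/Stay/x, g/W/Stay/z, g/U/Out/x, g/U/Out/z, g/U/Stay/x, g/U/Stay/z} → row (4,6) (4,6) (4,6) (4,6)
That's 8 distinct rows out of 24 strategies.

8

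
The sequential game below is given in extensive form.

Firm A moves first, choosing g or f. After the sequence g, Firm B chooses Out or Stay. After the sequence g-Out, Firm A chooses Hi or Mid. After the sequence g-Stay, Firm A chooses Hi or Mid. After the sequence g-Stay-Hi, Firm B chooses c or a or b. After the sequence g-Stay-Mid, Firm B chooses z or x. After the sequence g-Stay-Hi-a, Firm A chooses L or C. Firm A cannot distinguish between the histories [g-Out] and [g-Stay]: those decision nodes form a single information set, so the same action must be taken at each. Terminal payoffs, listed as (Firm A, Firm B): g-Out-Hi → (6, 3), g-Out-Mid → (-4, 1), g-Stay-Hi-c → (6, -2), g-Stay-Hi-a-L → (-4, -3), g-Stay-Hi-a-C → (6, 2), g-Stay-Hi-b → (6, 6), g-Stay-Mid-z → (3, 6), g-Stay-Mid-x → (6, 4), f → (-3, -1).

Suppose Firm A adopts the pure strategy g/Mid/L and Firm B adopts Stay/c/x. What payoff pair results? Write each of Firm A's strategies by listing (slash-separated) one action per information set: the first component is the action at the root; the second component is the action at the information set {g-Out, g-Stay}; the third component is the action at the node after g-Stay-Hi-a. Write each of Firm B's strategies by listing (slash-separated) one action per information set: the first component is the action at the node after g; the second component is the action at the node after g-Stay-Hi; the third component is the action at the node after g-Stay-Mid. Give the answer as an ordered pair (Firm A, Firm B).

(6, 4)

Trace the play path from the root:
  Firm A plays g
  Firm B plays Stay at [g]
  Firm A plays Mid at [g-Stay]
  Firm B plays x at [g-Stay-Mid]
→ terminal payoff (6, 4).
(Firm A's choice at the node after g-Stay-Hi-a is never reached on this path, so it doesn't affect the outcome.)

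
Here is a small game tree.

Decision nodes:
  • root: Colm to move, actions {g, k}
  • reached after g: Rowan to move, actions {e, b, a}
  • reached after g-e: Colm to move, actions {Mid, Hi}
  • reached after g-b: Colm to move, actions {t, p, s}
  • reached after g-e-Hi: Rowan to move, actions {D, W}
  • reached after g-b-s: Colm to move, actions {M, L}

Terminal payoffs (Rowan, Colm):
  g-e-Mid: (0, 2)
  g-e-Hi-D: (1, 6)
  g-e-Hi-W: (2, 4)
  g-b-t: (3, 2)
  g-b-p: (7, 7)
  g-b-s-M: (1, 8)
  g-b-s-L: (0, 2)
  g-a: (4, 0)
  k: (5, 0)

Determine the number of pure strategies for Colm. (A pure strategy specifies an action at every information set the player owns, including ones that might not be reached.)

Colm owns the root with actions {g, k} — two choices.
Colm owns the node after g-e with actions {Mid, Hi} — two choices.
Colm owns the node after g-b with actions {t, p, s} — three choices.
Colm owns the node after g-b-s with actions {M, L} — two choices.
A pure strategy fixes one action at each information set independently, so the count is the product 2 × 2 × 3 × 2 = 24.
(For reference, Rowan has 6 pure strategies, giving a 24×6 normal-form matrix.)

24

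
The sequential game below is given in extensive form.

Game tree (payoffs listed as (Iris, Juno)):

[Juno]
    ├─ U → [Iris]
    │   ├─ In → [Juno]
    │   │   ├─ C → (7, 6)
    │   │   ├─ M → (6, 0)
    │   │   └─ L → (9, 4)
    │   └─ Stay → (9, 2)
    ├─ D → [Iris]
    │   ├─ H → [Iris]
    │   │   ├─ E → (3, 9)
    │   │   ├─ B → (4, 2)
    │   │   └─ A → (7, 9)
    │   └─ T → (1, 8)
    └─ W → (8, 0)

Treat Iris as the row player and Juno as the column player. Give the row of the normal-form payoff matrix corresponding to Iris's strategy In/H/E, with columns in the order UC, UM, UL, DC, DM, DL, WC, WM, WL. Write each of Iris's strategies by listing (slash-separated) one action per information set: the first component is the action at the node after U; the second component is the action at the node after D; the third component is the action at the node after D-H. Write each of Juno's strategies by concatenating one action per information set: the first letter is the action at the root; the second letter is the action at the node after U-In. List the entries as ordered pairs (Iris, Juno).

(7,6) (6,0) (9,4) (3,9) (3,9) (3,9) (8,0) (8,0) (8,0)

vs UC: Juno plays U → Iris plays In at [U] → Juno plays C at [U-In] → (7, 6)
vs UM: Juno plays U → Iris plays In at [U] → Juno plays M at [U-In] → (6, 0)
vs UL: Juno plays U → Iris plays In at [U] → Juno plays L at [U-In] → (9, 4)
vs DC: Juno plays D → Iris plays H at [D] → Iris plays E at [D-H] → (3, 9)
vs DM: Juno plays D → Iris plays H at [D] → Iris plays E at [D-H] → (3, 9)
vs DL: Juno plays D → Iris plays H at [D] → Iris plays E at [D-H] → (3, 9)
vs WC: Juno plays W → (8, 0)
vs WM: Juno plays W → (8, 0)
vs WL: Juno plays W → (8, 0)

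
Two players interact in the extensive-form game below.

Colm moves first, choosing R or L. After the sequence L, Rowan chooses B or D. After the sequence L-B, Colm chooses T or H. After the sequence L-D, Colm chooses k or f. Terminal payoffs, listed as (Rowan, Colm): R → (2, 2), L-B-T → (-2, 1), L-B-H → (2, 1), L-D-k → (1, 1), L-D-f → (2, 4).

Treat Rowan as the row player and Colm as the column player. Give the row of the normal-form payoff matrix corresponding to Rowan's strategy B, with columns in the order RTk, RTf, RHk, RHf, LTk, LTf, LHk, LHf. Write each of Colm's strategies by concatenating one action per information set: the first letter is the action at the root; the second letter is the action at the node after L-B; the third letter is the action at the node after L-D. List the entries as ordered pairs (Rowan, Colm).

vs RTk: Colm plays R → (2, 2)
vs RTf: Colm plays R → (2, 2)
vs RHk: Colm plays R → (2, 2)
vs RHf: Colm plays R → (2, 2)
vs LTk: Colm plays L → Rowan plays B at [L] → Colm plays T at [L-B] → (-2, 1)
vs LTf: Colm plays L → Rowan plays B at [L] → Colm plays T at [L-B] → (-2, 1)
vs LHk: Colm plays L → Rowan plays B at [L] → Colm plays H at [L-B] → (2, 1)
vs LHf: Colm plays L → Rowan plays B at [L] → Colm plays H at [L-B] → (2, 1)

(2,2) (2,2) (2,2) (2,2) (-2,1) (-2,1) (2,1) (2,1)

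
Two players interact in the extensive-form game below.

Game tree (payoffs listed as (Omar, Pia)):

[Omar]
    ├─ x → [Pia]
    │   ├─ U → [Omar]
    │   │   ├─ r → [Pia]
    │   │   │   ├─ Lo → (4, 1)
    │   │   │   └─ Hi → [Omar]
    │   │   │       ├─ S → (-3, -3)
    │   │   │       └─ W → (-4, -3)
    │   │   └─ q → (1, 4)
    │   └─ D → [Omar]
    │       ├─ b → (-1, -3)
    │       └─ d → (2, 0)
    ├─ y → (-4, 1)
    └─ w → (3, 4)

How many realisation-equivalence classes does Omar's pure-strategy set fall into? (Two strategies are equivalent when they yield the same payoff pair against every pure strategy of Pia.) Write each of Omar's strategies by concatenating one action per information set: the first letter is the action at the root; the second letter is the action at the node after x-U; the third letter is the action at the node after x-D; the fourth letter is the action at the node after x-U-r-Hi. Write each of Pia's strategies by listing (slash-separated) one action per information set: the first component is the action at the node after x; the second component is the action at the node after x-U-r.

Omar has 24 pure strategies: xrbS, xrbW, xrdS, xrdW, xqbS, xqbW, xqdS, xqdW, yrbS, yrbW, yrdS, yrdW, yqbS, yqbW, yqdS, yqdW, wrbS, wrbW, wrdS, wrdW, wqbS, wqbW, wqdS, wqdW. Columns: U/Lo, U/Hi, D/Lo, D/Hi.
{xrbS} → row (4,1) (-3,-3) (-1,-3) (-1,-3)
{xrbW} → row (4,1) (-4,-3) (-1,-3) (-1,-3)
{xrdS} → row (4,1) (-3,-3) (2,0) (2,0)
{xrdW} → row (4,1) (-4,-3) (2,0) (2,0)
{xqbS, xqbW} → row (1,4) (1,4) (-1,-3) (-1,-3)
{xqdS, xqdW} → row (1,4) (1,4) (2,0) (2,0)
{yrbS, yrbW, yrdS, yrdW, yqbS, yqbW, yqdS, yqdW} → row (-4,1) (-4,1) (-4,1) (-4,1)
{wrbS, wrbW, wrdS, wrdW, wqbS, wqbW, wqdS, wqdW} → row (3,4) (3,4) (3,4) (3,4)
That's 8 distinct rows out of 24 strategies.

8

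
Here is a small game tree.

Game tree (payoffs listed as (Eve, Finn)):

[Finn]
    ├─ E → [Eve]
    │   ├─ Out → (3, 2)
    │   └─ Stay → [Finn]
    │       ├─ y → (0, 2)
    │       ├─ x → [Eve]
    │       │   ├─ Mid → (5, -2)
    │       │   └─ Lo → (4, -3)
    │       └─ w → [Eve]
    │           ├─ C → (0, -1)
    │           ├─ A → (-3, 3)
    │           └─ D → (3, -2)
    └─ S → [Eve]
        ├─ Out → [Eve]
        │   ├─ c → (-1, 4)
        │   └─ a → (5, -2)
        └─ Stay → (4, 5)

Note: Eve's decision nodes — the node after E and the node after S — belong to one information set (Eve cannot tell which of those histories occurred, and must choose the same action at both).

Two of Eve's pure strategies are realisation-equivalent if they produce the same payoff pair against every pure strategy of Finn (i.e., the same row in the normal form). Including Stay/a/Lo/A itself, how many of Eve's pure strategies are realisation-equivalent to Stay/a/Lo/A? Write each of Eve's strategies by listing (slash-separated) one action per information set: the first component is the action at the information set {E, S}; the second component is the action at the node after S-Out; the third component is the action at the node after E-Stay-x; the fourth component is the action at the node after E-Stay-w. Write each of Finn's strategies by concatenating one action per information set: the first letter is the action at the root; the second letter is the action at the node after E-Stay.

Row for Stay/a/Lo/A (columns Ey, Ex, Ew, Sy, Sx, Sw): (0,2) (4,-3) (-3,3) (4,5) (4,5) (4,5).
Under Stay/a/Lo/A, Eve's choice at the node after S-Out can never be reached regardless of what Finn does, so varying those choices leaves every outcome unchanged.
Holding the reachable choices fixed and varying the unreachable one freely already gives 2 equivalent strategies.
No other strategy reproduces this row, so those 2 are the full class: Stay/c/Lo/A, Stay/a/Lo/A.

2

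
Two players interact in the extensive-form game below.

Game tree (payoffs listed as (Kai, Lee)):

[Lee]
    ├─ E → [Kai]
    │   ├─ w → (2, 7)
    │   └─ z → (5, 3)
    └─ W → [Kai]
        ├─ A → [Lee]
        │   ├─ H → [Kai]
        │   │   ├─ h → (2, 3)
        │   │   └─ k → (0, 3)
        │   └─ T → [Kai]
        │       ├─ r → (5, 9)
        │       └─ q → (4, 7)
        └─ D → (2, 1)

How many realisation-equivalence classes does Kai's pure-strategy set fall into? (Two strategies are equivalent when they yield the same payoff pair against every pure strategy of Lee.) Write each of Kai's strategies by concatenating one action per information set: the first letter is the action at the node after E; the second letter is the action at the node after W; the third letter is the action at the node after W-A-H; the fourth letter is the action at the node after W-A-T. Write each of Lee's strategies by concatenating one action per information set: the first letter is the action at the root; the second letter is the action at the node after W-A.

10

Kai has 16 pure strategies: wAhr, wAhq, wAkr, wAkq, wDhr, wDhq, wDkr, wDkq, zAhr, zAhq, zAkr, zAkq, zDhr, zDhq, zDkr, zDkq. Columns: EH, ET, WH, WT.
{wAhr} → row (2,7) (2,7) (2,3) (5,9)
{wAhq} → row (2,7) (2,7) (2,3) (4,7)
{wAkr} → row (2,7) (2,7) (0,3) (5,9)
{wAkq} → row (2,7) (2,7) (0,3) (4,7)
{wDhr, wDhq, wDkr, wDkq} → row (2,7) (2,7) (2,1) (2,1)
{zAhr} → row (5,3) (5,3) (2,3) (5,9)
{zAhq} → row (5,3) (5,3) (2,3) (4,7)
{zAkr} → row (5,3) (5,3) (0,3) (5,9)
{zAkq} → row (5,3) (5,3) (0,3) (4,7)
{zDhr, zDhq, zDkr, zDkq} → row (5,3) (5,3) (2,1) (2,1)
That's 10 distinct rows out of 16 strategies.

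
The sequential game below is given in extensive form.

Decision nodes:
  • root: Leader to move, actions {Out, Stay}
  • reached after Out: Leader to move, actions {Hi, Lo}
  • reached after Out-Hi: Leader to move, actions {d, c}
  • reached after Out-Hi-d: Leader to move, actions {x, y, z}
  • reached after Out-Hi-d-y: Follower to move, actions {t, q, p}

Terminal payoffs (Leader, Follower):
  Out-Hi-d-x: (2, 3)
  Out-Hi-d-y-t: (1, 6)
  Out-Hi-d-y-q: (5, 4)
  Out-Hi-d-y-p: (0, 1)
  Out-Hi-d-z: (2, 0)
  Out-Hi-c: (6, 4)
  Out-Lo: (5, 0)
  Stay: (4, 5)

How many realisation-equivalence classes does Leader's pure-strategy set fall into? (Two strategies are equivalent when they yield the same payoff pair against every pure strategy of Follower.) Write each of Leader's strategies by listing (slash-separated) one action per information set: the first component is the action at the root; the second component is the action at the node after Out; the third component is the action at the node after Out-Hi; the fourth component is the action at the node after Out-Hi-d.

6

Leader has 24 pure strategies: Out/Hi/d/x, Out/Hi/d/y, Out/Hi/d/z, Out/Hi/c/x, Out/Hi/c/y, Out/Hi/c/z, Out/Lo/d/x, Out/Lo/d/y, Out/Lo/d/z, Out/Lo/c/x, Out/Lo/c/y, Out/Lo/c/z, Stay/Hi/d/x, Stay/Hi/d/y, Stay/Hi/d/z, Stay/Hi/c/x, Stay/Hi/c/y, Stay/Hi/c/z, Stay/Lo/d/x, Stay/Lo/d/y, Stay/Lo/d/z, Stay/Lo/c/x, Stay/Lo/c/y, Stay/Lo/c/z. Columns: t, q, p.
{Out/Hi/d/x} → row (2,3) (2,3) (2,3)
{Out/Hi/d/y} → row (1,6) (5,4) (0,1)
{Out/Hi/d/z} → row (2,0) (2,0) (2,0)
{Out/Hi/c/x, Out/Hi/c/y, Out/Hi/c/z} → row (6,4) (6,4) (6,4)
{Out/Lo/d/x, Out/Lo/d/y, Out/Lo/d/z, Out/Lo/c/x, Out/Lo/c/y, Out/Lo/c/z} → row (5,0) (5,0) (5,0)
{Stay/Hi/d/x, Stay/Hi/d/y, Stay/Hi/d/z, Stay/Hi/c/x, Stay/Hi/c/y, Stay/Hi/c/z, Stay/Lo/d/x, Stay/Lo/d/y, Stay/Lo/d/z, Stay/Lo/c/x, Stay/Lo/c/y, Stay/Lo/c/z} → row (4,5) (4,5) (4,5)
That's 6 distinct rows out of 24 strategies.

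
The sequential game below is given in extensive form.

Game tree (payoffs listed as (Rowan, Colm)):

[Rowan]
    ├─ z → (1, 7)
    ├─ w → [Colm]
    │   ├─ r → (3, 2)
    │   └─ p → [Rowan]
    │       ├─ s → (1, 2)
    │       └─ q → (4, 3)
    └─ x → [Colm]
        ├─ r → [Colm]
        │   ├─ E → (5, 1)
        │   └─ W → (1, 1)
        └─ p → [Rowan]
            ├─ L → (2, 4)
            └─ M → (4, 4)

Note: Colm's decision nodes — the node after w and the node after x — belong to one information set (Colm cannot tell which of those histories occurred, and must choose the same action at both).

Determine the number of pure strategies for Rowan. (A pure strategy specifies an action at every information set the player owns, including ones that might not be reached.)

12

Rowan owns the root with actions {z, w, x} — three choices.
Rowan owns the node after w-p with actions {s, q} — two choices.
Rowan owns the node after x-p with actions {L, M} — two choices.
A pure strategy fixes one action at each information set independently, so the count is the product 3 × 2 × 2 = 12.
(For reference, Colm has 4 pure strategies, giving a 12×4 normal-form matrix.)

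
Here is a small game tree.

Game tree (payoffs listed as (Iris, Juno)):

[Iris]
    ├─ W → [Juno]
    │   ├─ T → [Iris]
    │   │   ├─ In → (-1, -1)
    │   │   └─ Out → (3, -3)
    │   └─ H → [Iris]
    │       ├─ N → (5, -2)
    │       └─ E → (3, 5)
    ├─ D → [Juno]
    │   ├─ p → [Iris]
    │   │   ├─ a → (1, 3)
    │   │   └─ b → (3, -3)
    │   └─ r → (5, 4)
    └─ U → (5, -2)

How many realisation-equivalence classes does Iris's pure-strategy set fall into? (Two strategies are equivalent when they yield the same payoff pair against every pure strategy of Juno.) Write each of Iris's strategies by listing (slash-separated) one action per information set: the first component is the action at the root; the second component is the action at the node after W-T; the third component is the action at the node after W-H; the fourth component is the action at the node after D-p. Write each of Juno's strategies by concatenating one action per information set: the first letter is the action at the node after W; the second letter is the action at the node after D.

7

Iris has 24 pure strategies: W/In/N/a, W/In/N/b, W/In/E/a, W/In/E/b, W/Out/N/a, W/Out/N/b, W/Out/E/a, W/Out/E/b, D/In/N/a, D/In/N/b, D/In/E/a, D/In/E/b, D/Out/N/a, D/Out/N/b, D/Out/E/a, D/Out/E/b, U/In/N/a, U/In/N/b, U/In/E/a, U/In/E/b, U/Out/N/a, U/Out/N/b, U/Out/E/a, U/Out/E/b. Columns: Tp, Tr, Hp, Hr.
{W/In/N/a, W/In/N/b} → row (-1,-1) (-1,-1) (5,-2) (5,-2)
{W/In/E/a, W/In/E/b} → row (-1,-1) (-1,-1) (3,5) (3,5)
{W/Out/N/a, W/Out/N/b} → row (3,-3) (3,-3) (5,-2) (5,-2)
{W/Out/E/a, W/Out/E/b} → row (3,-3) (3,-3) (3,5) (3,5)
{D/In/N/a, D/In/E/a, D/Out/N/a, D/Out/E/a} → row (1,3) (5,4) (1,3) (5,4)
{D/In/N/b, D/In/E/b, D/Out/N/b, D/Out/E/b} → row (3,-3) (5,4) (3,-3) (5,4)
{U/In/N/a, U/In/N/b, U/In/E/a, U/In/E/b, U/Out/N/a, U/Out/N/b, U/Out/E/a, U/Out/E/b} → row (5,-2) (5,-2) (5,-2) (5,-2)
That's 7 distinct rows out of 24 strategies.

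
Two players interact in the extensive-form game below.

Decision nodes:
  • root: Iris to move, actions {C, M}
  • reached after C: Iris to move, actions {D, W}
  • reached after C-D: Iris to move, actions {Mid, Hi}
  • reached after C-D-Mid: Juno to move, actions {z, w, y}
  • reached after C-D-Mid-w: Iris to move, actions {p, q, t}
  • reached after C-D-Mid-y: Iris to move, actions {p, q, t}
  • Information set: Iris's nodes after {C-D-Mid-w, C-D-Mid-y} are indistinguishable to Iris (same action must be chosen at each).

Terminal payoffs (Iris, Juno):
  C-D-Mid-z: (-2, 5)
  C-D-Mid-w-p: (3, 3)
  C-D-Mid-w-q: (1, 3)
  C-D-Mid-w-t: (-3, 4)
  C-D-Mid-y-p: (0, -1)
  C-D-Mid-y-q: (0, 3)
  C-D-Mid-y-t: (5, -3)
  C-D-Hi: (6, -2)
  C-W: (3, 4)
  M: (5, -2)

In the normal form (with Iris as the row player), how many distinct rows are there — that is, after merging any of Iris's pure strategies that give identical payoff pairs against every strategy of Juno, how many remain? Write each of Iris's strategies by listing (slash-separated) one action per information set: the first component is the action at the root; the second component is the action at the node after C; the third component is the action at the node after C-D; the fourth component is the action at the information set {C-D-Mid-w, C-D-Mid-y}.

6

Iris has 24 pure strategies: C/D/Mid/p, C/D/Mid/q, C/D/Mid/t, C/D/Hi/p, C/D/Hi/q, C/D/Hi/t, C/W/Mid/p, C/W/Mid/q, C/W/Mid/t, C/W/Hi/p, C/W/Hi/q, C/W/Hi/t, M/D/Mid/p, M/D/Mid/q, M/D/Mid/t, M/D/Hi/p, M/D/Hi/q, M/D/Hi/t, M/W/Mid/p, M/W/Mid/q, M/W/Mid/t, M/W/Hi/p, M/W/Hi/q, M/W/Hi/t. Columns: z, w, y.
{C/D/Mid/p} → row (-2,5) (3,3) (0,-1)
{C/D/Mid/q} → row (-2,5) (1,3) (0,3)
{C/D/Mid/t} → row (-2,5) (-3,4) (5,-3)
{C/D/Hi/p, C/D/Hi/q, C/D/Hi/t} → row (6,-2) (6,-2) (6,-2)
{C/W/Mid/p, C/W/Mid/q, C/W/Mid/t, C/W/Hi/p, C/W/Hi/q, C/W/Hi/t} → row (3,4) (3,4) (3,4)
{M/D/Mid/p, M/D/Mid/q, M/D/Mid/t, M/D/Hi/p, M/D/Hi/q, M/D/Hi/t, M/W/Mid/p, M/W/Mid/q, M/W/Mid/t, M/W/Hi/p, M/W/Hi/q, M/W/Hi/t} → row (5,-2) (5,-2) (5,-2)
That's 6 distinct rows out of 24 strategies.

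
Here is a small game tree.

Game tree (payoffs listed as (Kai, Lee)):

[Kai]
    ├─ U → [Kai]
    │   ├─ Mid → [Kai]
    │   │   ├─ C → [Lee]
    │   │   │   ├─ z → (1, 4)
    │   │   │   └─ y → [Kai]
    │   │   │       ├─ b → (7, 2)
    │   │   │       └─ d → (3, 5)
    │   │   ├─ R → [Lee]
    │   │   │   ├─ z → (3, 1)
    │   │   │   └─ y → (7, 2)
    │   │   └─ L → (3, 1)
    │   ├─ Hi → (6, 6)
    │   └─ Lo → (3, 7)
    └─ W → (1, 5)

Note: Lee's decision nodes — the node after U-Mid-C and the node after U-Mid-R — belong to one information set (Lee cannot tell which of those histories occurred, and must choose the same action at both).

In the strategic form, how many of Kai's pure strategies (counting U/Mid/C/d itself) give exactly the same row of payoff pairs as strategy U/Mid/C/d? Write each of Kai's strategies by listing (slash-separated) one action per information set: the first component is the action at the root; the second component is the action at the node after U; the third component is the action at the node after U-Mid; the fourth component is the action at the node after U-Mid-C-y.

Row for U/Mid/C/d (columns z, y): (1,4) (3,5).
Every one of Kai's information sets is on the play path for some reply by Lee when Kai follows U/Mid/C/d.
Changing the action at any of them therefore changes at least one column, so only U/Mid/C/d itself gives this row.

1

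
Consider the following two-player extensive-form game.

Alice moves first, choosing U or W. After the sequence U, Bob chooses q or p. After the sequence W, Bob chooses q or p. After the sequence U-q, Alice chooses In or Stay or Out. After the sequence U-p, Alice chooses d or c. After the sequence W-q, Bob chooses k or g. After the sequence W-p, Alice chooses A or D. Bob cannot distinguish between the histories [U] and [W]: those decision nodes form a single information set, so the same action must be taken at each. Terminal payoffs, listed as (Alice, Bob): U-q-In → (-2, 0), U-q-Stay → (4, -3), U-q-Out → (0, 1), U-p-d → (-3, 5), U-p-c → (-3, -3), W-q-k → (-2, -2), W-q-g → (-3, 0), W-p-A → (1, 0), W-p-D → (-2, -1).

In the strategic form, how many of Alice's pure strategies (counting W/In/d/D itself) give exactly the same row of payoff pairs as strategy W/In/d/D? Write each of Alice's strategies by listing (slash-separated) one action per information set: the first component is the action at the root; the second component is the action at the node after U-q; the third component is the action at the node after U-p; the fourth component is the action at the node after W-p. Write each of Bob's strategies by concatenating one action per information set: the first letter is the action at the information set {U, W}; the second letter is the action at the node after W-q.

Row for W/In/d/D (columns qk, qg, pk, pg): (-2,-2) (-3,0) (-2,-1) (-2,-1).
Under W/In/d/D, Alice's choice at the node after U-q and at the node after U-p can never be reached regardless of what Bob does, so varying those choices leaves every outcome unchanged.
Holding the reachable choices fixed and varying the unreachable ones freely already gives 3 × 2 = 6 equivalent strategies.
No other strategy reproduces this row, so those 6 are the full class: W/In/d/D, W/In/c/D, W/Stay/d/D, W/Stay/c/D, W/Out/d/D, W/Out/c/D.

6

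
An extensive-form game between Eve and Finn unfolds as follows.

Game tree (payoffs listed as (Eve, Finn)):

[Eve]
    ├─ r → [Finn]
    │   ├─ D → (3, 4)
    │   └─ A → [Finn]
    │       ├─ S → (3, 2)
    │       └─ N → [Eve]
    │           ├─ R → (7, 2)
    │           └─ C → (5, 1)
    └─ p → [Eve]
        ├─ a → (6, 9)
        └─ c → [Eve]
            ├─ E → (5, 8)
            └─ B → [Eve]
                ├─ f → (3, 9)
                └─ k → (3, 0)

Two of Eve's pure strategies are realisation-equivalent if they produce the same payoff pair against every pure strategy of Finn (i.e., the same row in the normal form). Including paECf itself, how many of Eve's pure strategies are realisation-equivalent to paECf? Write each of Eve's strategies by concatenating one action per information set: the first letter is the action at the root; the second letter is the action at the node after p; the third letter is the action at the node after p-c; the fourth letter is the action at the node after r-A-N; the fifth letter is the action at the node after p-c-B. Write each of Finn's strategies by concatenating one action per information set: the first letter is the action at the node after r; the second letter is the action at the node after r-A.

Row for paECf (columns DS, DN, AS, AN): (6,9) (6,9) (6,9) (6,9).
Under paECf, Eve's choice at the node after p-c and at the node after r-A-N and at the node after p-c-B can never be reached regardless of what Finn does, so varying those choices leaves every outcome unchanged.
Holding the reachable choices fixed and varying the unreachable ones freely already gives 2 × 2 × 2 = 8 equivalent strategies.
No other strategy reproduces this row, so those 8 are the full class: paERf, paERk, paECf, paECk, paBRf, paBRk, paBCf, paBCk.

8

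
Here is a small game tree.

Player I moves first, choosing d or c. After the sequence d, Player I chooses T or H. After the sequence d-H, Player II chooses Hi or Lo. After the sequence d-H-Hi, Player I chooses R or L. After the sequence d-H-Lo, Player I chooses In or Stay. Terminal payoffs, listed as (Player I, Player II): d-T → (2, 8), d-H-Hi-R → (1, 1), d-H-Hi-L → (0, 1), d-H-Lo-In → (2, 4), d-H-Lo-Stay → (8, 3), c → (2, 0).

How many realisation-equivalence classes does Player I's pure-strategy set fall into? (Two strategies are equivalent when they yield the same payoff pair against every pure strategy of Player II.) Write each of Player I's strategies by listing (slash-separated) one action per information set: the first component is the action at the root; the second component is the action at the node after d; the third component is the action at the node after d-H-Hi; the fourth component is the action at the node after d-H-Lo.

6

Player I has 16 pure strategies: d/T/R/In, d/T/R/Stay, d/T/L/In, d/T/L/Stay, d/H/R/In, d/H/R/Stay, d/H/L/In, d/H/L/Stay, c/T/R/In, c/T/R/Stay, c/T/L/In, c/T/L/Stay, c/H/R/In, c/H/R/Stay, c/H/L/In, c/H/L/Stay. Columns: Hi, Lo.
{d/T/R/In, d/T/R/Stay, d/T/L/In, d/T/L/Stay} → row (2,8) (2,8)
{d/H/R/In} → row (1,1) (2,4)
{d/H/R/Stay} → row (1,1) (8,3)
{d/H/L/In} → row (0,1) (2,4)
{d/H/L/Stay} → row (0,1) (8,3)
{c/T/R/In, c/T/R/Stay, c/T/L/In, c/T/L/Stay, c/H/R/In, c/H/R/Stay, c/H/L/In, c/H/L/Stay} → row (2,0) (2,0)
That's 6 distinct rows out of 16 strategies.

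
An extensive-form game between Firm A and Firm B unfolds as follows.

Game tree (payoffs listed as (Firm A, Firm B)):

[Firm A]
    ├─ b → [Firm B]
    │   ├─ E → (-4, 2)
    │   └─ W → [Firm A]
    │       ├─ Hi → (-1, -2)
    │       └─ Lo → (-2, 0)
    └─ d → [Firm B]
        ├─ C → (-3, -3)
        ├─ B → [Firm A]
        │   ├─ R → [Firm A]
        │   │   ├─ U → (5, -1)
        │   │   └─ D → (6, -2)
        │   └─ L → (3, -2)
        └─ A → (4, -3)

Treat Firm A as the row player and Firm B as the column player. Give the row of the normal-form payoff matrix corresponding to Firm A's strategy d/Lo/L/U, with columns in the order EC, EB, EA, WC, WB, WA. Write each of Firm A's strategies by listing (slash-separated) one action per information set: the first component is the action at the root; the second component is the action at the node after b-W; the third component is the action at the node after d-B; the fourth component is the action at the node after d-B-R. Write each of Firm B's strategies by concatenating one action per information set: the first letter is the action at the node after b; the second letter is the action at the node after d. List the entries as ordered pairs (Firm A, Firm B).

vs EC: Firm A plays d → Firm B plays C at [d] → (-3, -3)
vs EB: Firm A plays d → Firm B plays B at [d] → Firm A plays L at [d-B] → (3, -2)
vs EA: Firm A plays d → Firm B plays A at [d] → (4, -3)
vs WC: Firm A plays d → Firm B plays C at [d] → (-3, -3)
vs WB: Firm A plays d → Firm B plays B at [d] → Firm A plays L at [d-B] → (3, -2)
vs WA: Firm A plays d → Firm B plays A at [d] → (4, -3)

(-3,-3) (3,-2) (4,-3) (-3,-3) (3,-2) (4,-3)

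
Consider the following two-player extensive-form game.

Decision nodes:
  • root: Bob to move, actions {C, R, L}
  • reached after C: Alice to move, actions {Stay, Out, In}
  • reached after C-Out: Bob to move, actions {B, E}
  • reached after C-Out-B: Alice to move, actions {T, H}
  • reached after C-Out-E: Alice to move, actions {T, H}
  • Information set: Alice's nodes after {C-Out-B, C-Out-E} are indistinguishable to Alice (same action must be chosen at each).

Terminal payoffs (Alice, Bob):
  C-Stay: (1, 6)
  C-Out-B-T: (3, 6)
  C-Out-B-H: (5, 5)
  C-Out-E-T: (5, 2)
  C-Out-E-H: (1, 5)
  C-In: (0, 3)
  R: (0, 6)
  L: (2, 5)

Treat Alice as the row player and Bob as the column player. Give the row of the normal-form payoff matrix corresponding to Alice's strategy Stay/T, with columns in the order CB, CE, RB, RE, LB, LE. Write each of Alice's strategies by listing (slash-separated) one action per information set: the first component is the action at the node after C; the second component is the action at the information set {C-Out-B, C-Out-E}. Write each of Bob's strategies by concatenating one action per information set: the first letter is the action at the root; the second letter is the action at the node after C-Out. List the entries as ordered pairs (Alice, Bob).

vs CB: Bob plays C → Alice plays Stay at [C] → (1, 6)
vs CE: Bob plays C → Alice plays Stay at [C] → (1, 6)
vs RB: Bob plays R → (0, 6)
vs RE: Bob plays R → (0, 6)
vs LB: Bob plays L → (2, 5)
vs LE: Bob plays L → (2, 5)

(1,6) (1,6) (0,6) (0,6) (2,5) (2,5)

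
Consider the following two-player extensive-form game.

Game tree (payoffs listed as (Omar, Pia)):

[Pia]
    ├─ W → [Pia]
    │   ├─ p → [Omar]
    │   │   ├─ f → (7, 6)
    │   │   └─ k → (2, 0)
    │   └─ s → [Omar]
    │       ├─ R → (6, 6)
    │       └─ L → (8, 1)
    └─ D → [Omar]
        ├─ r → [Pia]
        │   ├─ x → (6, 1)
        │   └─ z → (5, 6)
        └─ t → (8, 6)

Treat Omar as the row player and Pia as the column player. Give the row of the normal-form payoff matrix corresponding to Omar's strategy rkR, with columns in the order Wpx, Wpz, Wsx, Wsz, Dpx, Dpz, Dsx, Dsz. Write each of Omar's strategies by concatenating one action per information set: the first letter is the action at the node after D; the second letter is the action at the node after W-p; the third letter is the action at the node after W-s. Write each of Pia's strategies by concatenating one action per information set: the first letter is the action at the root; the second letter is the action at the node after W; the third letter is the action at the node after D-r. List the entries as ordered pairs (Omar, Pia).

(2,0) (2,0) (6,6) (6,6) (6,1) (5,6) (6,1) (5,6)

vs Wpx: Pia plays W → Pia plays p at [W] → Omar plays k at [W-p] → (2, 0)
vs Wpz: Pia plays W → Pia plays p at [W] → Omar plays k at [W-p] → (2, 0)
vs Wsx: Pia plays W → Pia plays s at [W] → Omar plays R at [W-s] → (6, 6)
vs Wsz: Pia plays W → Pia plays s at [W] → Omar plays R at [W-s] → (6, 6)
vs Dpx: Pia plays D → Omar plays r at [D] → Pia plays x at [D-r] → (6, 1)
vs Dpz: Pia plays D → Omar plays r at [D] → Pia plays z at [D-r] → (5, 6)
vs Dsx: Pia plays D → Omar plays r at [D] → Pia plays x at [D-r] → (6, 1)
vs Dsz: Pia plays D → Omar plays r at [D] → Pia plays z at [D-r] → (5, 6)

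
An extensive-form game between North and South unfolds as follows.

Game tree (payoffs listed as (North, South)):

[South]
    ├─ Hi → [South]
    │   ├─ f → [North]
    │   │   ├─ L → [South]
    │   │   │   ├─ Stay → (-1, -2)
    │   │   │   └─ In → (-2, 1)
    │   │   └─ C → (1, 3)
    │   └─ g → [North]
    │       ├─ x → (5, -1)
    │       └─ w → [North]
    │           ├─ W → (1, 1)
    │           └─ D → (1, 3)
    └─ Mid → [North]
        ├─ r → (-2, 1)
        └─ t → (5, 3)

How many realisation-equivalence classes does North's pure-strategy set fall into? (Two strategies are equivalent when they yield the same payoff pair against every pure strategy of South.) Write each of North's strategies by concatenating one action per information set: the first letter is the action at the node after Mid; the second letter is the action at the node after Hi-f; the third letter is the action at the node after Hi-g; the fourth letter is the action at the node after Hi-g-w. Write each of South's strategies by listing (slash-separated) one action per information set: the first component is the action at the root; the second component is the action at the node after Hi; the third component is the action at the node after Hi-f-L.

12

North has 16 pure strategies: rLxW, rLxD, rLwW, rLwD, rCxW, rCxD, rCwW, rCwD, tLxW, tLxD, tLwW, tLwD, tCxW, tCxD, tCwW, tCwD. Columns: Hi/f/Stay, Hi/f/In, Hi/g/Stay, Hi/g/In, Mid/f/Stay, Mid/f/In, Mid/g/Stay, Mid/g/In.
{rLxW, rLxD} → row (-1,-2) (-2,1) (5,-1) (5,-1) (-2,1) (-2,1) (-2,1) (-2,1)
{rLwW} → row (-1,-2) (-2,1) (1,1) (1,1) (-2,1) (-2,1) (-2,1) (-2,1)
{rLwD} → row (-1,-2) (-2,1) (1,3) (1,3) (-2,1) (-2,1) (-2,1) (-2,1)
{rCxW, rCxD} → row (1,3) (1,3) (5,-1) (5,-1) (-2,1) (-2,1) (-2,1) (-2,1)
{rCwW} → row (1,3) (1,3) (1,1) (1,1) (-2,1) (-2,1) (-2,1) (-2,1)
{rCwD} → row (1,3) (1,3) (1,3) (1,3) (-2,1) (-2,1) (-2,1) (-2,1)
{tLxW, tLxD} → row (-1,-2) (-2,1) (5,-1) (5,-1) (5,3) (5,3) (5,3) (5,3)
{tLwW} → row (-1,-2) (-2,1) (1,1) (1,1) (5,3) (5,3) (5,3) (5,3)
{tLwD} → row (-1,-2) (-2,1) (1,3) (1,3) (5,3) (5,3) (5,3) (5,3)
{tCxW, tCxD} → row (1,3) (1,3) (5,-1) (5,-1) (5,3) (5,3) (5,3) (5,3)
{tCwW} → row (1,3) (1,3) (1,1) (1,1) (5,3) (5,3) (5,3) (5,3)
{tCwD} → row (1,3) (1,3) (1,3) (1,3) (5,3) (5,3) (5,3) (5,3)
That's 12 distinct rows out of 16 strategies.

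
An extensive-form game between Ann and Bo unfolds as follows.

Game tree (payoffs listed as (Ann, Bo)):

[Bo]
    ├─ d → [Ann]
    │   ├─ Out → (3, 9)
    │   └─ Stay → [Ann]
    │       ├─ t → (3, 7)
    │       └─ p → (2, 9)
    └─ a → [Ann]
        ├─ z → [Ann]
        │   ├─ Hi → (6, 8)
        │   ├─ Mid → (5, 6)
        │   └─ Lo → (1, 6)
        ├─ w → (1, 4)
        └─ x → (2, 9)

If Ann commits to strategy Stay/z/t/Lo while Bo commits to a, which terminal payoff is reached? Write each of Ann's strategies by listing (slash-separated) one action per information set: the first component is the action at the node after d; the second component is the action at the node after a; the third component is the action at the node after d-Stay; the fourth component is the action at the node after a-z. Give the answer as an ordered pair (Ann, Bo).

Trace the play path from the root:
  Bo plays a
  Ann plays z at [a]
  Ann plays Lo at [a-z]
→ terminal payoff (1, 6).
(Ann's choice at the node after d is never reached on this path, so it doesn't affect the outcome.)

(1, 6)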